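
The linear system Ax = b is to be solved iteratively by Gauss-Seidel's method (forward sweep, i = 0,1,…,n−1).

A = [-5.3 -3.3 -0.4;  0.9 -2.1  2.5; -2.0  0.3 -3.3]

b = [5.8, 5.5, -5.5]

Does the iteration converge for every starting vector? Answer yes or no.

Split A = D + L + U, D = diag(-5.3, -2.1, -3.3).
T_GS = -(D+L)⁻¹U: row 0 first, T[0,2] = -(-0.4)/(-5.3) = -0.0755; later rows by forward substitution.
  T[0,:] = [+0.0000, -0.6226, -0.0755]
  T[1,:] = [+0.0000, -0.2668, +1.1581]
  T[2,:] = [+0.0000, +0.3531, +0.1510]
|eigenvalues of T|: 0.7307, 0.6148, 0.0000.
ρ = 0.7307; 0.7307 < 1: convergent.

yes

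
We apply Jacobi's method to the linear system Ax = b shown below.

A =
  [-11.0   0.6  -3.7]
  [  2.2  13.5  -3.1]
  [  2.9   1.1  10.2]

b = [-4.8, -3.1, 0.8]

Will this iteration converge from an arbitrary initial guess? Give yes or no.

yes

Write A = D+L+U with D = diag(-11, 13.5, 10.2).
T_J = -D⁻¹(L+U): T[2,1] = -(1.1)/(10.2) = -0.1078; T[2,2] = 0.
  T[0,:] = [+0.0000  +0.0545  -0.3364]
  T[1,:] = [-0.1630  +0.0000  +0.2296]
  T[2,:] = [-0.2843  -0.1078  +0.0000]
|λ(T)| sorted: 0.3050, 0.1762, 0.1762.
ρ(T) = max|λ| = 0.3050; 0.3050 < 1 ⇒ converges.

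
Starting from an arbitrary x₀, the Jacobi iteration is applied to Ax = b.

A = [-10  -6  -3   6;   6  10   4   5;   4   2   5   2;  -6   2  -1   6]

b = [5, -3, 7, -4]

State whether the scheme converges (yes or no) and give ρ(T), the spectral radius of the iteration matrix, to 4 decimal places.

Split A = D + L + U, D = diag(-10, 10, 5, 6).
T_J = -D⁻¹(L+U): T[0,2] = -(-3)/(-10) = -0.3000; T[0,0] = 0.
  T[0,:] = [+0.0000 -0.6000 -0.3000 +0.6000]
  T[1,:] = [-0.6000 +0.0000 -0.4000 -0.5000]
  T[2,:] = [-0.8000 -0.4000 +0.0000 -0.4000]
  T[3,:] = [+1.0000 -0.3333 +0.1667 +0.0000]
|eigenvalues of T|: 1.1723, 0.9635, 0.6501, 0.4412.
ρ(T) = max|λ| = 1.1723; 1.1723 > 1: divergent.

no, ρ = 1.1723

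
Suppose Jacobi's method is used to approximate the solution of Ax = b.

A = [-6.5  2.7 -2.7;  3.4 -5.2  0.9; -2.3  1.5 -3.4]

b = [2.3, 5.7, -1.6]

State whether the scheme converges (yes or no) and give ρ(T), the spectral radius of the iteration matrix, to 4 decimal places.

Diagonal D = diag(-6.5, -5.2, -3.4); L, U strict lower/upper.
Jacobi: T = -D⁻¹(L+U), T[0,1] = -(2.7)/(-6.5) = +0.4154; T[0,0] = 0.
  T[0,:] = [+0.0000  +0.4154  -0.4154]
  T[1,:] = [+0.6538  +0.0000  +0.1731]
  T[2,:] = [-0.6765  +0.4412  +0.0000]
|roots of det(T-λI)|: 0.9030, 0.5832, 0.3199.
ρ(T) = max|λ| = 0.9030; 0.9030 < 1: convergent.

yes, ρ = 0.9030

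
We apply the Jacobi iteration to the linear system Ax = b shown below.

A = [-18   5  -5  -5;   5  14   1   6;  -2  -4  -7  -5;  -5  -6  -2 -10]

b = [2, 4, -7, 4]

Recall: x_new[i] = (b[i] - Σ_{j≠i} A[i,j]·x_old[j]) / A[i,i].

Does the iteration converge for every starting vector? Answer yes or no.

Write A = D+L+U with D = diag(-18, 14, -7, -10).
T_J = -D⁻¹(L+U): T[2,1] = -(-4)/(-7) = -0.5714; T[2,2] = 0.
  T[0,:] = [+0.0000 +0.2778 -0.2778 -0.2778]
  T[1,:] = [-0.3571 +0.0000 -0.0714 -0.4286]
  T[2,:] = [-0.2857 -0.5714 +0.0000 -0.7143]
  T[3,:] = [-0.5000 -0.6000 -0.2000 +0.0000]
|eigenvalues of T|: 0.9451, 0.5750, 0.3471, 0.3471.
spectral radius ρ = 0.9451; 0.9451 < 1 ⇒ converges.

yes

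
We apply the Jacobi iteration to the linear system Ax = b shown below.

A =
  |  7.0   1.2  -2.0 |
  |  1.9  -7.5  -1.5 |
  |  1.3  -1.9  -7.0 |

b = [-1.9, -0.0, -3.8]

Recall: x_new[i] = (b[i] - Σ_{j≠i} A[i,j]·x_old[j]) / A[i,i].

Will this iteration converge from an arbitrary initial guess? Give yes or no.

Diagonal D = diag(7, -7.5, -7); L, U strict lower/upper.
Jacobi T = -D⁻¹(L+U): T[1,2] = -(-1.5)/(-7.5) = -0.2000; T[1,1] = 0.
  T[0,:] = [+0.0000  -0.1714  +0.2857]
  T[1,:] = [+0.2533  +0.0000  -0.2000]
  T[2,:] = [+0.1857  -0.2714  +0.0000]
|eigenvalues of T|: 0.3239, 0.2025, 0.2025.
ρ = 0.3239; 0.3239 < 1, so it converges for any x₀.

yes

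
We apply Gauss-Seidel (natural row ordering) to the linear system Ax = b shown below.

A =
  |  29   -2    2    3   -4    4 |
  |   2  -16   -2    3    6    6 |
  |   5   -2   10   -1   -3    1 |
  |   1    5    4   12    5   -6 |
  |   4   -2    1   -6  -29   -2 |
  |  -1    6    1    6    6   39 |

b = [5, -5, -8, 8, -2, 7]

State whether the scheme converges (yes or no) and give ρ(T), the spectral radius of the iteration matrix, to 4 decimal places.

yes, ρ = 0.2054

Split A = D + L + U, D = diag(29, -16, 10, 12, -29, 39).
Gauss-Seidel: T = -(D+L)⁻¹U, row 0 first, T[0,1] = -(-2)/(29) = +0.0690; later rows by forward substitution.
  T[0,:] = [+0.0000 +0.0690 -0.0690 -0.1034 +0.1379 -0.1379]
  T[1,:] = [+0.0000 +0.0086 -0.1336 +0.1746 +0.3922 +0.3578]
  T[2,:] = [+0.0000 -0.0328 +0.0078 +0.1866 +0.3095 +0.0405]
  T[3,:] = [+0.0000 +0.0016 +0.0588 -0.1263 -0.6948 +0.3489]
  T[4,:] = [+0.0000 +0.0075 -0.0122 +0.0063 +0.1464 -0.1835]
  T[5,:] = [+0.0000 -0.0001 +0.0114 -0.0158 +0.0196 -0.0851]
|roots of det(T-λI)|: 0.2054, 0.1368, 0.0805, 0.0805, 0.0035, 0.0000.
ρ = 0.2054; 0.2054 < 1 ⇒ converges.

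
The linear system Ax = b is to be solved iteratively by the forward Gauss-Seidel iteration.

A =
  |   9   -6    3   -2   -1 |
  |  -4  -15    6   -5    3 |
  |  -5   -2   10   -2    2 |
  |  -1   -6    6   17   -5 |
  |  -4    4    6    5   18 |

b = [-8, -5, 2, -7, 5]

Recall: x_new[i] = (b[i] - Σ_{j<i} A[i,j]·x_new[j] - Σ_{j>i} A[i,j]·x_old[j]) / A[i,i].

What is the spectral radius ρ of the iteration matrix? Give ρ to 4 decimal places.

0.8391

Diagonal D = diag(9, -15, 10, 17, 18); L, U strict lower/upper.
Gauss-Seidel: T = -(D+L)⁻¹U, row 0 first, T[0,4] = -(-1)/(9) = +0.1111; later rows by forward substitution.
  T[0,:] = [+0.0000  +0.6667  -0.3333  +0.2222  +0.1111]
  T[1,:] = [+0.0000  -0.1778  +0.4889  -0.3926  +0.1704]
  T[2,:] = [+0.0000  +0.2978  -0.0689  +0.2326  -0.1104]
  T[3,:] = [+0.0000  -0.1286  +0.1773  -0.2076  +0.3997]
  T[4,:] = [+0.0000  +0.1241  -0.2090  +0.1168  -0.0874]
eigenvalue magnitudes: 0.8391, 0.2640, 0.1254, 0.1254, 0.0000.
ρ(T) = max|λ| = 0.8391; 0.8391 < 1: convergent.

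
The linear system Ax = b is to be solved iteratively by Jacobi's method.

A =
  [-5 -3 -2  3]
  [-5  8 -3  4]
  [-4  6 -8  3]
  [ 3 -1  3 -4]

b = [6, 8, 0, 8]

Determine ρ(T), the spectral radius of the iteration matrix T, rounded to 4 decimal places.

1.2421

Write A = D+L+U with D = diag(-5, 8, -8, -4).
Jacobi T = -D⁻¹(L+U): T[2,0] = -(-4)/(-8) = -0.5000; T[2,2] = 0.
  T[0,:] = [+0.0000  -0.6000  -0.4000  +0.6000]
  T[1,:] = [+0.6250  +0.0000  +0.3750  -0.5000]
  T[2,:] = [-0.5000  +0.7500  +0.0000  +0.3750]
  T[3,:] = [+0.7500  -0.2500  +0.7500  +0.0000]
|eigenvalues of T|: 1.2421, 0.6328, 0.4414, 0.4414.
ρ = 1.2421; 1.2421 > 1, so it fails to converge.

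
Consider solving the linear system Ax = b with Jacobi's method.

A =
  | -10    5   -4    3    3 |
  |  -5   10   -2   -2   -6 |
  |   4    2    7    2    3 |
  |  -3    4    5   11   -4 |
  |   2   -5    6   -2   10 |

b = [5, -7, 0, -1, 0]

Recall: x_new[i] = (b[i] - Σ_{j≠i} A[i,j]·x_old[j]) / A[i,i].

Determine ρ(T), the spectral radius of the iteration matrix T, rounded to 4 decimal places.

1.2101

Let D = diag(-10, 10, 7, 11, 10); L, U the strict triangles.
Jacobi T = -D⁻¹(L+U): T[3,1] = -(4)/(11) = -0.3636; T[3,3] = 0.
  T[0,:] = [+0.0000 +0.5000 -0.4000 +0.3000 +0.3000]
  T[1,:] = [+0.5000 +0.0000 +0.2000 +0.2000 +0.6000]
  T[2,:] = [-0.5714 -0.2857 +0.0000 -0.2857 -0.4286]
  T[3,:] = [+0.2727 -0.3636 -0.4545 +0.0000 +0.3636]
  T[4,:] = [-0.2000 +0.5000 -0.6000 +0.2000 +0.0000]
|eigenvalues of T|: 1.2101, 0.8909, 0.2340, 0.2340, 0.0152.
ρ(T) = max|λ| = 1.2101; 1.2101 > 1 ⇒ diverges.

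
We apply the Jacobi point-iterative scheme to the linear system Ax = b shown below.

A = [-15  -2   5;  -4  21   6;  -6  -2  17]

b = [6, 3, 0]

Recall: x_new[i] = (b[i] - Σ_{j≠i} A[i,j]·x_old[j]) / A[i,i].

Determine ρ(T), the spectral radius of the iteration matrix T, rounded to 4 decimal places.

0.3453

Diagonal D = diag(-15, 21, 17); L, U strict lower/upper.
Jacobi: T = -D⁻¹(L+U), T[2,1] = -(-2)/(17) = +0.1176; T[2,2] = 0.
  T[0,:] = [+0.0000  -0.1333  +0.3333]
  T[1,:] = [+0.1905  +0.0000  -0.2857]
  T[2,:] = [+0.3529  +0.1176  +0.0000]
|roots of det(T-λI)|: 0.3453, 0.2461, 0.2461.
ρ(T) = max|λ| = 0.3453; 0.3453 < 1: convergent.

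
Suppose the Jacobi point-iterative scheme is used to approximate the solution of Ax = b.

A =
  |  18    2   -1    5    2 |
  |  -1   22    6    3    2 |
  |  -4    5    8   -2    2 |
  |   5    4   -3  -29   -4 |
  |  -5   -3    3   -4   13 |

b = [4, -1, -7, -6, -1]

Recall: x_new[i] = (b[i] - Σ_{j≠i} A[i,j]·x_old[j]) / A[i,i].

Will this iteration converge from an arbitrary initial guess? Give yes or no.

Write A = D+L+U with D = diag(18, 22, 8, -29, 13).
Jacobi: T = -D⁻¹(L+U), T[3,1] = -(4)/(-29) = +0.1379; T[3,3] = 0.
  T[0,:] = [+0.0000  -0.1111  +0.0556  -0.2778  -0.1111]
  T[1,:] = [+0.0455  +0.0000  -0.2727  -0.1364  -0.0909]
  T[2,:] = [+0.5000  -0.6250  +0.0000  +0.2500  -0.2500]
  T[3,:] = [+0.1724  +0.1379  -0.1034  +0.0000  -0.1379]
  T[4,:] = [+0.3846  +0.2308  -0.2308  +0.3077  +0.0000]
|λ(T)| sorted: 0.5096, 0.4210, 0.4210, 0.4053, 0.0691.
ρ(T) = max|λ| = 0.5096; 0.5096 < 1: convergent.

yes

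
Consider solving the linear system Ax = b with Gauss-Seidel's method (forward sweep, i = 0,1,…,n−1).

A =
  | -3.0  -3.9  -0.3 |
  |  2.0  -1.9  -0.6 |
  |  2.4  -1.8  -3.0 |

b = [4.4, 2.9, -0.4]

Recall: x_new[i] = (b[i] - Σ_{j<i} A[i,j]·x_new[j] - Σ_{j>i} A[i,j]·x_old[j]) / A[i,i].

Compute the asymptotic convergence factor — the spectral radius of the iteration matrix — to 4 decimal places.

Let D = diag(-3, -1.9, -3); L, U the strict triangles.
GS T = -(D+L)⁻¹U: row 0 first, T[0,1] = -(-3.9)/(-3) = -1.3000; later rows by forward substitution.
  T[0,:] = [+0.0000 -1.3000 -0.1000]
  T[1,:] = [+0.0000 -1.3684 -0.4211]
  T[2,:] = [+0.0000 -0.2189 +0.1726]
|eigenvalues of T|: 1.4261, 0.2303, 0.0000.
ρ = 1.4261; 1.4261 > 1, so it fails to converge.

1.4261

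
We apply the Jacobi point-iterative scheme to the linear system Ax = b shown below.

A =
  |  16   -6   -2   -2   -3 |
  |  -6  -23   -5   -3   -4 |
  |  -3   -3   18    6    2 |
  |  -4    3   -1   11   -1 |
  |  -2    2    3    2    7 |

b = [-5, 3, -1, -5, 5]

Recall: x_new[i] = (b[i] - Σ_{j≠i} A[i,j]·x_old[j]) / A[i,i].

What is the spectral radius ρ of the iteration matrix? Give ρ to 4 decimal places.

0.5712

Diagonal D = diag(16, -23, 18, 11, 7); L, U strict lower/upper.
T_J = -D⁻¹(L+U): T[1,3] = -(-3)/(-23) = -0.1304; T[1,1] = 0.
  T[0,:] = [+0.0000 +0.3750 +0.1250 +0.1250 +0.1875]
  T[1,:] = [-0.2609 +0.0000 -0.2174 -0.1304 -0.1739]
  T[2,:] = [+0.1667 +0.1667 +0.0000 -0.3333 -0.1111]
  T[3,:] = [+0.3636 -0.2727 +0.0909 +0.0000 +0.0909]
  T[4,:] = [+0.2857 -0.2857 -0.4286 -0.2857 +0.0000]
|eigenvalues of T|: 0.5712, 0.4316, 0.4316, 0.3353, 0.0063.
ρ = 0.5712; 0.5712 < 1, so it converges for any x₀.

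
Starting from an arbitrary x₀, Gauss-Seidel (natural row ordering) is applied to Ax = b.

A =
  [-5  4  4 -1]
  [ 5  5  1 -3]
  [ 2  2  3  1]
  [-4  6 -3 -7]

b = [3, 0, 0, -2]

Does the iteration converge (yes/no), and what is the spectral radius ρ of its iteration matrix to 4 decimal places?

no, ρ = 1.2066

Let D = diag(-5, 5, 3, -7); L, U the strict triangles.
GS T = -(D+L)⁻¹U: row 0 first, T[0,3] = -(-1)/(-5) = -0.2000; later rows by forward substitution.
  T[0,:] = [+0.0000, +0.8000, +0.8000, -0.2000]
  T[1,:] = [+0.0000, -0.8000, -1.0000, +0.8000]
  T[2,:] = [+0.0000, -0.0000, +0.1333, -0.7333]
  T[3,:] = [+0.0000, -1.1429, -1.3714, +1.1143]
moduli |λ_i(T)| = 1.2066, 0.7909, 0.0319, 0.0000.
ρ(T) = max|λ| = 1.2066; 1.2066 > 1 ⇒ diverges.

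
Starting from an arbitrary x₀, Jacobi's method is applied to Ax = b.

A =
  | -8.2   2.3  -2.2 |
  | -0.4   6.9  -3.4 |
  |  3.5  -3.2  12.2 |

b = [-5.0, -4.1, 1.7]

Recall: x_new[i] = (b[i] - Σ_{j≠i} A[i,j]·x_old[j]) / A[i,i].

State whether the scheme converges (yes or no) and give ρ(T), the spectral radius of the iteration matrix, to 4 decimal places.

A = D + L + U where D = diag(-8.2, 6.9, 12.2).
Jacobi: T = -D⁻¹(L+U), T[1,2] = -(-3.4)/(6.9) = +0.4928; T[1,1] = 0.
  T[0,:] = [+0.0000  +0.2805  -0.2683]
  T[1,:] = [+0.0580  +0.0000  +0.4928]
  T[2,:] = [-0.2869  +0.2623  +0.0000]
eigenvalue magnitudes: 0.5496, 0.2821, 0.2821.
spectral radius ρ = 0.5496; 0.5496 < 1, so it converges for any x₀.

yes, ρ = 0.5496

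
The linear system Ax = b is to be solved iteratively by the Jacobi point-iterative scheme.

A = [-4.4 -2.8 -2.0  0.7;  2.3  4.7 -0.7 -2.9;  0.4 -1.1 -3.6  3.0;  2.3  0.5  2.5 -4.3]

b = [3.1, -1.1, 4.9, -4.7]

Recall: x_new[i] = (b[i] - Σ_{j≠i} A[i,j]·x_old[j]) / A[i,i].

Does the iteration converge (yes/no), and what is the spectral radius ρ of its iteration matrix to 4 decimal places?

no, ρ = 1.1285

Write A = D+L+U with D = diag(-4.4, 4.7, -3.6, -4.3).
Jacobi T = -D⁻¹(L+U): T[1,3] = -(-2.9)/(4.7) = +0.6170; T[1,1] = 0.
  T[0,:] = [+0.0000  -0.6364  -0.4545  +0.1591]
  T[1,:] = [-0.4894  +0.0000  +0.1489  +0.6170]
  T[2,:] = [+0.1111  -0.3056  +0.0000  +0.8333]
  T[3,:] = [+0.5349  +0.1163  +0.5814  +0.0000]
moduli |λ_i(T)| = 1.1285, 0.8050, 0.8050, 0.1771.
spectral radius ρ = 1.1285; 1.1285 > 1: divergent.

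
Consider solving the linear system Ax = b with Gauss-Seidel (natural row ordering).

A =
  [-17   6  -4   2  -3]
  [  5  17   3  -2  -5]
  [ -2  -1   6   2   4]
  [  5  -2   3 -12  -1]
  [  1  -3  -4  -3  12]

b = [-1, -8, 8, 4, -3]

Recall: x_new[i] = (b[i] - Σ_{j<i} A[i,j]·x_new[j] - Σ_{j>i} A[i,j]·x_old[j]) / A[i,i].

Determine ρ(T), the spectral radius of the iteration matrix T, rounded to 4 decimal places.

Let D = diag(-17, 17, 6, -12, 12); L, U the strict triangles.
Gauss-Seidel: T = -(D+L)⁻¹U, row 0 first, T[0,4] = -(-3)/(-17) = -0.1765; later rows by forward substitution.
  T[0,:] = [+0.0000, +0.3529, -0.2353, +0.1176, -0.1765]
  T[1,:] = [+0.0000, -0.1038, -0.1073, +0.0830, +0.3460]
  T[2,:] = [+0.0000, +0.1003, -0.0963, -0.2803, -0.6678]
  T[3,:] = [+0.0000, +0.1894, -0.1042, -0.0349, -0.3815]
  T[4,:] = [+0.0000, +0.0254, -0.0654, -0.0912, -0.2168]
moduli |λ_i(T)| = 0.5322, 0.1588, 0.0413, 0.0413, 0.0000.
ρ = 0.5322; 0.5322 < 1, so it converges for any x₀.

0.5322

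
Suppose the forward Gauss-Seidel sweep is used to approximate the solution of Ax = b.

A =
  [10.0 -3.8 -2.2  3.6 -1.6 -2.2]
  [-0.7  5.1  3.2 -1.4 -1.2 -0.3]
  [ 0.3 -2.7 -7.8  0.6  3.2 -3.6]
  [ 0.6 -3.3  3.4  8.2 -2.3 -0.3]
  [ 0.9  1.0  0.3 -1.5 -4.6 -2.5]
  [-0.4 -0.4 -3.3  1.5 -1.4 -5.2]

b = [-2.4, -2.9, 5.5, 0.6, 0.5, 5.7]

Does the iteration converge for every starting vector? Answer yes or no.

yes

A = D + L + U where D = diag(10, 5.1, -7.8, 8.2, -4.6, -5.2).
GS T = -(D+L)⁻¹U: row 0 first, T[0,5] = -(-2.2)/(10) = +0.2200; later rows by forward substitution.
  T[0,:] = [+0.0000, +0.3800, +0.2200, -0.3600, +0.1600, +0.2200]
  T[1,:] = [+0.0000, +0.0522, -0.5973, +0.2251, +0.2573, +0.0890]
  T[2,:] = [+0.0000, -0.0034, +0.2152, -0.0148, +0.3274, -0.4839]
  T[3,:] = [+0.0000, -0.0054, -0.3457, +0.1231, +0.2366, +0.2570]
  T[4,:] = [+0.0000, +0.0872, +0.0400, -0.0626, +0.0314, -0.5964]
  T[5,:] = [+0.0000, -0.0561, -0.2180, +0.0722, -0.1801, +0.5180]
|λ(T)| sorted: 0.8815, 0.2584, 0.1127, 0.1127, 0.0744, 0.0000.
ρ(T) = max|λ| = 0.8815; 0.8815 < 1: convergent.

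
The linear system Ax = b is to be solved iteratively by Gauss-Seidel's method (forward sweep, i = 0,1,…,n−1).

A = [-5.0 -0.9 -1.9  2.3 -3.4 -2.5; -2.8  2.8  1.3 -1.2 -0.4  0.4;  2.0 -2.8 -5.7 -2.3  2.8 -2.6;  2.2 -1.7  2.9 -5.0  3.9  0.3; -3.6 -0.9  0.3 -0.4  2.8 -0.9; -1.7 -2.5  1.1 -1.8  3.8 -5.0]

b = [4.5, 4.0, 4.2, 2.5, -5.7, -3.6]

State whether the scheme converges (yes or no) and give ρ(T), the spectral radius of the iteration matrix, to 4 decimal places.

Split A = D + L + U, D = diag(-5, 2.8, -5.7, -5, 2.8, -5).
GS T = -(D+L)⁻¹U: row 0 first, T[0,1] = -(-0.9)/(-5) = -0.1800; later rows by forward substitution.
  T[0,:] = [+0.0000, -0.1800, -0.3800, +0.4600, -0.6800, -0.5000]
  T[1,:] = [+0.0000, -0.1800, -0.8443, +0.8886, -0.5371, -0.6429]
  T[2,:] = [+0.0000, +0.0253, +0.2814, -0.6786, +0.5165, -0.3158]
  T[3,:] = [+0.0000, -0.0033, +0.2831, -0.4933, +0.9630, -0.1246]
  T[4,:] = [+0.0000, -0.2925, -0.7497, +0.8793, -0.9647, -0.5120]
  T[5,:] = [+0.0000, -0.0643, -0.0584, +0.0959, -0.4665, +0.0777]
moduli |λ_i(T)| = 1.5940, 0.2483, 0.2483, 0.2327, 0.1256, 0.0000.
ρ(T) = max|λ| = 1.5940; 1.5940 > 1, so it fails to converge.

no, ρ = 1.5940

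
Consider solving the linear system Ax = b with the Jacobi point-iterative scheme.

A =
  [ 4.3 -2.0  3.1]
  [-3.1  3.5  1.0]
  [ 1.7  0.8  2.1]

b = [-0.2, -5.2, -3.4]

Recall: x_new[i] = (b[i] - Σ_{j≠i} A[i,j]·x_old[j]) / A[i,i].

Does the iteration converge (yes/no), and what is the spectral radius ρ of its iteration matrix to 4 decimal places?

no, ρ = 1.1836

Write A = D+L+U with D = diag(4.3, 3.5, 2.1).
Jacobi: T = -D⁻¹(L+U), T[2,1] = -(0.8)/(2.1) = -0.3810; T[2,2] = 0.
  T[0,:] = [+0.0000  +0.4651  -0.7209]
  T[1,:] = [+0.8857  +0.0000  -0.2857]
  T[2,:] = [-0.8095  -0.3810  +0.0000]
moduli |λ_i(T)| = 1.1836, 0.8237, 0.3599.
ρ(T) = max|λ| = 1.1836; 1.1836 > 1: divergent.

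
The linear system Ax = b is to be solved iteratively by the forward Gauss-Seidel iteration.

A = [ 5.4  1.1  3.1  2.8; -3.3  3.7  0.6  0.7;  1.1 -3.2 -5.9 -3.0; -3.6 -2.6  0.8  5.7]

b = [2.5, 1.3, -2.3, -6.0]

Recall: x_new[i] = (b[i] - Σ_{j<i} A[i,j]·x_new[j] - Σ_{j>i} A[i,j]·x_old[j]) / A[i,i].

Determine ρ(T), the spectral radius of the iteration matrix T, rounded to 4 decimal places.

0.9269

A = D + L + U where D = diag(5.4, 3.7, -5.9, 5.7).
Gauss-Seidel: T = -(D+L)⁻¹U, row 0 first, T[0,3] = -(2.8)/(5.4) = -0.5185; later rows by forward substitution.
  T[0,:] = [+0.0000, -0.2037, -0.5741, -0.5185]
  T[1,:] = [+0.0000, -0.1817, -0.6742, -0.6517]
  T[2,:] = [+0.0000, +0.0606, +0.2586, -0.2517]
  T[3,:] = [+0.0000, -0.2200, -0.7064, -0.5894]
|λ(T)| sorted: 0.9269, 0.3847, 0.0298, 0.0000.
ρ = 0.9269; 0.9269 < 1, so it converges for any x₀.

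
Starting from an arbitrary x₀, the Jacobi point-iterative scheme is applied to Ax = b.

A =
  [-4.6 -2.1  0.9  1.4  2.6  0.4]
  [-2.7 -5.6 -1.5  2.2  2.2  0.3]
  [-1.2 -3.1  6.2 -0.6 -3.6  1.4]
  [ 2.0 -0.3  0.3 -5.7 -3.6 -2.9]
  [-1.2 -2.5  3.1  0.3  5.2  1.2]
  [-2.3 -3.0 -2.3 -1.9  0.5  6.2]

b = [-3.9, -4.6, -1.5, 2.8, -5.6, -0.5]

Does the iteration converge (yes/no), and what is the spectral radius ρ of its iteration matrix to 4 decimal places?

no, ρ = 1.1971

Split A = D + L + U, D = diag(-4.6, -5.6, 6.2, -5.7, 5.2, 6.2).
Jacobi T = -D⁻¹(L+U): T[4,1] = -(-2.5)/(5.2) = +0.4808; T[4,4] = 0.
  T[0,:] = [+0.0000, -0.4565, +0.1957, +0.3043, +0.5652, +0.0870]
  T[1,:] = [-0.4821, +0.0000, -0.2679, +0.3929, +0.3929, +0.0536]
  T[2,:] = [+0.1935, +0.5000, +0.0000, +0.0968, +0.5806, -0.2258]
  T[3,:] = [+0.3509, -0.0526, +0.0526, +0.0000, -0.6316, -0.5088]
  T[4,:] = [+0.2308, +0.4808, -0.5962, -0.0577, +0.0000, -0.2308]
  T[5,:] = [+0.3710, +0.4839, +0.3710, +0.3065, -0.0806, +0.0000]
|λ(T)| sorted: 1.1971, 0.8232, 0.8232, 0.4652, 0.4652, 0.3828.
spectral radius ρ = 1.1971; 1.1971 > 1: divergent.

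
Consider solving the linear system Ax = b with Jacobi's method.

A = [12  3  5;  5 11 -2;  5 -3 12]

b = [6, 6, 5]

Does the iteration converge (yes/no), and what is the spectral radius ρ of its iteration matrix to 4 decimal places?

yes, ρ = 0.6583

Write A = D+L+U with D = diag(12, 11, 12).
Jacobi: T = -D⁻¹(L+U), T[2,1] = -(-3)/(12) = +0.2500; T[2,2] = 0.
  T[0,:] = [+0.0000, -0.2500, -0.4167]
  T[1,:] = [-0.4545, +0.0000, +0.1818]
  T[2,:] = [-0.4167, +0.2500, +0.0000]
|roots of det(T-λI)|: 0.6583, 0.4167, 0.2417.
ρ = 0.6583; 0.6583 < 1: convergent.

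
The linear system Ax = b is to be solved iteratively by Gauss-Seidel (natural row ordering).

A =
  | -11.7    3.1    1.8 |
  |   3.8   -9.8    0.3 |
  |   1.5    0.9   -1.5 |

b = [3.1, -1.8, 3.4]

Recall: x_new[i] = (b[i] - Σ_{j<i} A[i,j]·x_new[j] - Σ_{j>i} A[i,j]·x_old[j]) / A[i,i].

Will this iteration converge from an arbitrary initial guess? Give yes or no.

Split A = D + L + U, D = diag(-11.7, -9.8, -1.5).
Gauss-Seidel: T = -(D+L)⁻¹U, row 0 first, T[0,2] = -(1.8)/(-11.7) = +0.1538; later rows by forward substitution.
  T[0,:] = [+0.0000, +0.2650, +0.1538]
  T[1,:] = [+0.0000, +0.1027, +0.0903]
  T[2,:] = [+0.0000, +0.3266, +0.2080]
|λ(T)| sorted: 0.3350, 0.0242, 0.0000.
ρ = 0.3350; 0.3350 < 1: convergent.

yes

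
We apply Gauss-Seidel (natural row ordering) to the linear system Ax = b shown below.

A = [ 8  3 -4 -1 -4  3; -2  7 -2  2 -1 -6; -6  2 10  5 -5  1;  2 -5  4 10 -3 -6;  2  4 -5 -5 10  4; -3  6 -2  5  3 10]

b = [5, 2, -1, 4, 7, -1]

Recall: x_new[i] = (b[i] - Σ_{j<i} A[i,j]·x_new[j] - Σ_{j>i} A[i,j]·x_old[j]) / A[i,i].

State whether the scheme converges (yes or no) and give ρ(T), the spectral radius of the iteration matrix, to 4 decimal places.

no, ρ = 1.1906

Let D = diag(8, 7, 10, 10, 10, 10); L, U the strict triangles.
Gauss-Seidel: T = -(D+L)⁻¹U, row 0 first, T[0,2] = -(-4)/(8) = +0.5000; later rows by forward substitution.
  T[0,:] = [+0.0000, -0.3750, +0.5000, +0.1250, +0.5000, -0.3750]
  T[1,:] = [+0.0000, -0.1071, +0.4286, -0.2500, +0.2857, +0.7500]
  T[2,:] = [+0.0000, -0.2036, +0.2143, -0.3750, +0.7429, -0.4750]
  T[3,:] = [+0.0000, +0.1029, +0.0286, +0.0000, +0.0457, +1.2400]
  T[4,:] = [+0.0000, +0.0675, -0.1500, -0.1125, +0.1800, -0.2425]
  T[5,:] = [+0.0000, -0.1606, -0.0336, +0.1462, +0.0503, -1.2047]
eigenvalue magnitudes: 1.1906, 0.3525, 0.3525, 0.2371, 0.0550, 0.0000.
spectral radius ρ = 1.1906; 1.1906 > 1, so it fails to converge.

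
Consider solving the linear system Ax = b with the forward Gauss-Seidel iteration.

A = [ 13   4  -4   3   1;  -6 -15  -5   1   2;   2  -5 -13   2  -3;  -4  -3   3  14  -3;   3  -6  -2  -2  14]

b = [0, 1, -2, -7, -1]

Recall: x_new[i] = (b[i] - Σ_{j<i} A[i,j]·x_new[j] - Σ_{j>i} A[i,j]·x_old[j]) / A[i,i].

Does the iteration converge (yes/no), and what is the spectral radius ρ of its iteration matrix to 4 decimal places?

A = D + L + U where D = diag(13, -15, -13, 14, 14).
T_GS = -(D+L)⁻¹U: row 0 first, T[0,3] = -(3)/(13) = -0.2308; later rows by forward substitution.
  T[0,:] = [+0.0000, -0.3077, +0.3077, -0.2308, -0.0769]
  T[1,:] = [+0.0000, +0.1231, -0.4564, +0.1590, +0.1641]
  T[2,:] = [+0.0000, -0.0947, +0.2229, +0.0572, -0.3057]
  T[3,:] = [+0.0000, -0.0413, -0.0577, -0.0441, +0.2930]
  T[4,:] = [+0.0000, +0.0993, -0.2379, +0.1195, +0.0850]
eigenvalue magnitudes: 0.5900, 0.1356, 0.1356, 0.0668, 0.0000.
ρ = 0.5900; 0.5900 < 1, so it converges for any x₀.

yes, ρ = 0.5900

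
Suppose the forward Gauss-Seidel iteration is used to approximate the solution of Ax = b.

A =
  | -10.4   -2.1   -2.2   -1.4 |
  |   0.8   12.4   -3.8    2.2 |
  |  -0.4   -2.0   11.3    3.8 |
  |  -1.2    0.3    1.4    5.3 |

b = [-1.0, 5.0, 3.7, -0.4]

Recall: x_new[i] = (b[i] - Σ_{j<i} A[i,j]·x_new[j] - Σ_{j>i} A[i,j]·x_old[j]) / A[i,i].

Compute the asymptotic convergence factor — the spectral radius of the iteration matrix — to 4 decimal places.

0.2949

Diagonal D = diag(-10.4, 12.4, 11.3, 5.3); L, U strict lower/upper.
GS T = -(D+L)⁻¹U: row 0 first, T[0,3] = -(-1.4)/(-10.4) = -0.1346; later rows by forward substitution.
  T[0,:] = [+0.0000 -0.2019 -0.2115 -0.1346]
  T[1,:] = [+0.0000 +0.0130 +0.3201 -0.1687]
  T[2,:] = [+0.0000 -0.0048 +0.0492 -0.3709]
  T[3,:] = [+0.0000 -0.0452 -0.0790 +0.0770]
moduli |λ_i(T)| = 0.2949, 0.1264, 0.1264, 0.0000.
ρ = 0.2949; 0.2949 < 1 ⇒ converges.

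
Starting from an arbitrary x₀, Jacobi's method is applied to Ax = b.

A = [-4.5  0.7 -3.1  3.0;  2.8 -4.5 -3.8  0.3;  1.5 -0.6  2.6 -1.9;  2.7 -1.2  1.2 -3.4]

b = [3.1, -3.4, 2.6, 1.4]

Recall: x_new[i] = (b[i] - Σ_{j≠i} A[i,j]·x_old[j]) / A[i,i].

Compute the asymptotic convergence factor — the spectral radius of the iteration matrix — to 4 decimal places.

Write A = D+L+U with D = diag(-4.5, -4.5, 2.6, -3.4).
Jacobi: T = -D⁻¹(L+U), T[1,2] = -(-3.8)/(-4.5) = -0.8444; T[1,1] = 0.
  T[0,:] = [+0.0000  +0.1556  -0.6889  +0.6667]
  T[1,:] = [+0.6222  +0.0000  -0.8444  +0.0667]
  T[2,:] = [-0.5769  +0.2308  +0.0000  +0.7308]
  T[3,:] = [+0.7941  -0.3529  +0.3529  +0.0000]
|roots of det(T-λI)|: 1.2141, 0.5899, 0.5462, 0.0780.
spectral radius ρ = 1.2141; 1.2141 > 1: divergent.

1.2141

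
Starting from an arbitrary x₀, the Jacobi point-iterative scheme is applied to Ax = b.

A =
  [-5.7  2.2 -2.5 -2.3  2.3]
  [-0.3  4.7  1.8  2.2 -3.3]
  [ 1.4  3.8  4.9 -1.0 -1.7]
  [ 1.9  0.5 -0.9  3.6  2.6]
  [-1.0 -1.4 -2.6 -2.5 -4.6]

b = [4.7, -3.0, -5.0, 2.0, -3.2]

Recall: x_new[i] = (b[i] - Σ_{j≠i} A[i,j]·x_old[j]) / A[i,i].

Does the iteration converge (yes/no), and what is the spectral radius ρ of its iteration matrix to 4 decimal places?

A = D + L + U where D = diag(-5.7, 4.7, 4.9, 3.6, -4.6).
T_J = -D⁻¹(L+U): T[2,0] = -(1.4)/(4.9) = -0.2857; T[2,2] = 0.
  T[0,:] = [+0.0000  +0.3860  -0.4386  -0.4035  +0.4035]
  T[1,:] = [+0.0638  +0.0000  -0.3830  -0.4681  +0.7021]
  T[2,:] = [-0.2857  -0.7755  +0.0000  +0.2041  +0.3469]
  T[3,:] = [-0.5278  -0.1389  +0.2500  +0.0000  -0.7222]
  T[4,:] = [-0.2174  -0.3043  -0.5652  -0.5435  +0.0000]
|λ(T)| sorted: 1.2345, 0.5958, 0.5958, 0.3424, 0.3424.
spectral radius ρ = 1.2345; 1.2345 > 1: divergent.

no, ρ = 1.2345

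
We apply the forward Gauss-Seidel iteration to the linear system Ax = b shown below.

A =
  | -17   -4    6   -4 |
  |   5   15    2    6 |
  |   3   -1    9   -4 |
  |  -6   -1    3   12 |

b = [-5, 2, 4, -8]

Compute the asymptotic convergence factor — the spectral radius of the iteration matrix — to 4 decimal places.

0.5162

Split A = D + L + U, D = diag(-17, 15, 9, 12).
GS T = -(D+L)⁻¹U: row 0 first, T[0,1] = -(-4)/(-17) = -0.2353; later rows by forward substitution.
  T[0,:] = [+0.0000, -0.2353, +0.3529, -0.2353]
  T[1,:] = [+0.0000, +0.0784, -0.2510, -0.3216]
  T[2,:] = [+0.0000, +0.0871, -0.1455, +0.4871]
  T[3,:] = [+0.0000, -0.1329, +0.1919, -0.2662]
|λ(T)| sorted: 0.5162, 0.2393, 0.0564, 0.0000.
spectral radius ρ = 0.5162; 0.5162 < 1, so it converges for any x₀.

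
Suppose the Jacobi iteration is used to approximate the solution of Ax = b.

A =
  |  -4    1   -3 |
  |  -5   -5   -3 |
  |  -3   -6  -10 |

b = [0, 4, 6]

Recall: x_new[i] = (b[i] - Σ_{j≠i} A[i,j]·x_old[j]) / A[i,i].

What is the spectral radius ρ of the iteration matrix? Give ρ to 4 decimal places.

0.8891

Split A = D + L + U, D = diag(-4, -5, -10).
Jacobi T = -D⁻¹(L+U): T[1,0] = -(-5)/(-5) = -1.0000; T[1,1] = 0.
  T[0,:] = [+0.0000 +0.2500 -0.7500]
  T[1,:] = [-1.0000 +0.0000 -0.6000]
  T[2,:] = [-0.3000 -0.6000 +0.0000]
|eigenvalues of T|: 0.8891, 0.6749, 0.6749.
spectral radius ρ = 0.8891; 0.8891 < 1 ⇒ converges.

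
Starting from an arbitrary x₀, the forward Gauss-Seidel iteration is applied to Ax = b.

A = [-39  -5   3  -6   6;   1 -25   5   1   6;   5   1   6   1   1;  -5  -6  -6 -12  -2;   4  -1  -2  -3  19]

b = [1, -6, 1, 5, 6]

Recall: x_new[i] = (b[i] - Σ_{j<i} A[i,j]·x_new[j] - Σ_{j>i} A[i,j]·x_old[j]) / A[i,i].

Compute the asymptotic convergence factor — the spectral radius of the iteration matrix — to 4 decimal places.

0.2960

Let D = diag(-39, -25, 6, -12, 19); L, U the strict triangles.
GS T = -(D+L)⁻¹U: row 0 first, T[0,2] = -(3)/(-39) = +0.0769; later rows by forward substitution.
  T[0,:] = [+0.0000  -0.1282  +0.0769  -0.1538  +0.1538]
  T[1,:] = [+0.0000  -0.0051  +0.2031  +0.0338  +0.2462]
  T[2,:] = [+0.0000  +0.1077  -0.0979  -0.0441  -0.3359]
  T[3,:] = [+0.0000  +0.0021  -0.0846  +0.0692  -0.1859]
  T[4,:] = [+0.0000  +0.0384  -0.0292  +0.0405  -0.0841]
eigenvalue magnitudes: 0.2960, 0.1167, 0.0659, 0.0659, 0.0000.
spectral radius ρ = 0.2960; 0.2960 < 1 ⇒ converges.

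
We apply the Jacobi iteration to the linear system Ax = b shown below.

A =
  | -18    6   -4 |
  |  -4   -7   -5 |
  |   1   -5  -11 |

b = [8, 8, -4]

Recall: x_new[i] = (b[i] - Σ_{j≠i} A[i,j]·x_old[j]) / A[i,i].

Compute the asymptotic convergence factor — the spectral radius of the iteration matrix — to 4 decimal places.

Write A = D+L+U with D = diag(-18, -7, -11).
T_J = -D⁻¹(L+U): T[0,1] = -(6)/(-18) = +0.3333; T[0,0] = 0.
  T[0,:] = [+0.0000  +0.3333  -0.2222]
  T[1,:] = [-0.5714  +0.0000  -0.7143]
  T[2,:] = [+0.0909  -0.4545  +0.0000]
moduli |λ_i(T)| = 0.5172, 0.3917, 0.3917.
ρ(T) = max|λ| = 0.5172; 0.5172 < 1: convergent.

0.5172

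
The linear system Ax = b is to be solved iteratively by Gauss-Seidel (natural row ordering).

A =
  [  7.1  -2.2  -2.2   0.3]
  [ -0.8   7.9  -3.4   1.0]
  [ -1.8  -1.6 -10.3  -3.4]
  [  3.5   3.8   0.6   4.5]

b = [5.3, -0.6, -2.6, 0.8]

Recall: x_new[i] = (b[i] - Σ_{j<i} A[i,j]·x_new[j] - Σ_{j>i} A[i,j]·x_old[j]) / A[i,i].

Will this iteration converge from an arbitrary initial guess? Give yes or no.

A = D + L + U where D = diag(7.1, 7.9, -10.3, 4.5).
Gauss-Seidel: T = -(D+L)⁻¹U, row 0 first, T[0,2] = -(-2.2)/(7.1) = +0.3099; later rows by forward substitution.
  T[0,:] = [+0.0000, +0.3099, +0.3099, -0.0423]
  T[1,:] = [+0.0000, +0.0314, +0.4618, -0.1309]
  T[2,:] = [+0.0000, -0.0590, -0.1259, -0.3024]
  T[3,:] = [+0.0000, -0.2596, -0.6141, +0.1837]
|roots of det(T-λI)|: 0.5698, 0.2451, 0.2451, 0.0000.
ρ = 0.5698; 0.5698 < 1: convergent.

yes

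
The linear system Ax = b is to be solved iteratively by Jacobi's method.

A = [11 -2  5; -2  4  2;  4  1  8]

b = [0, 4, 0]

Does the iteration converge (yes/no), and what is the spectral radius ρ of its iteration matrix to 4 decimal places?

Split A = D + L + U, D = diag(11, 4, 8).
T_J = -D⁻¹(L+U): T[0,2] = -(5)/(11) = -0.4545; T[0,0] = 0.
  T[0,:] = [+0.0000  +0.1818  -0.4545]
  T[1,:] = [+0.5000  +0.0000  -0.5000]
  T[2,:] = [-0.5000  -0.1250  +0.0000]
|eigenvalues of T|: 0.6975, 0.4743, 0.2233.
ρ = 0.6975; 0.6975 < 1: convergent.

yes, ρ = 0.6975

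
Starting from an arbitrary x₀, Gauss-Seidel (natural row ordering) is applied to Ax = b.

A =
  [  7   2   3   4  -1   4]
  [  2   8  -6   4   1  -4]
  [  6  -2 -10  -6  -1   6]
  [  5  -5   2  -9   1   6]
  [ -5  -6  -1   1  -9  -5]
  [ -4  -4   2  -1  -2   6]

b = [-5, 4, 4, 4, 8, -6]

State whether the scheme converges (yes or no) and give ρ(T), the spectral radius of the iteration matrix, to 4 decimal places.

no, ρ = 1.1403

Split A = D + L + U, D = diag(7, 8, -10, -9, -9, 6).
T_GS = -(D+L)⁻¹U: row 0 first, T[0,3] = -(4)/(7) = -0.5714; later rows by forward substitution.
  T[0,:] = [+0.0000, -0.2857, -0.4286, -0.5714, +0.1429, -0.5714]
  T[1,:] = [+0.0000, +0.0714, +0.8571, -0.3571, -0.1607, +0.6429]
  T[2,:] = [+0.0000, -0.1857, -0.4286, -0.8714, +0.0179, +0.1286]
  T[3,:] = [+0.0000, -0.2397, -0.8095, -0.3127, +0.2837, +0.0206]
  T[4,:] = [+0.0000, +0.1051, -0.3757, +0.6176, +0.0573, -0.6787]
  T[5,:] = [+0.0000, -0.0859, +0.1684, -0.1748, +0.0485, -0.2180]
|eigenvalues of T|: 1.1403, 0.7419, 0.3945, 0.3945, 0.0402, 0.0000.
ρ(T) = max|λ| = 1.1403; 1.1403 > 1, so it fails to converge.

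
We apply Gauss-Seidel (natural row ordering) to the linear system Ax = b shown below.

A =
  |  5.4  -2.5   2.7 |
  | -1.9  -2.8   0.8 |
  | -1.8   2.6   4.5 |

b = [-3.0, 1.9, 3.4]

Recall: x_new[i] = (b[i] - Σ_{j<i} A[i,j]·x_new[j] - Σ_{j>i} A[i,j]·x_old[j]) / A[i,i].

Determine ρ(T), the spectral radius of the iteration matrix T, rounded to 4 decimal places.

Split A = D + L + U, D = diag(5.4, -2.8, 4.5).
GS T = -(D+L)⁻¹U: row 0 first, T[0,1] = -(-2.5)/(5.4) = +0.4630; later rows by forward substitution.
  T[0,:] = [+0.0000, +0.4630, -0.5000]
  T[1,:] = [+0.0000, -0.3142, +0.6250]
  T[2,:] = [+0.0000, +0.3667, -0.5611]
|eigenvalues of T|: 0.9320, 0.0568, 0.0000.
ρ = 0.9320; 0.9320 < 1 ⇒ converges.

0.9320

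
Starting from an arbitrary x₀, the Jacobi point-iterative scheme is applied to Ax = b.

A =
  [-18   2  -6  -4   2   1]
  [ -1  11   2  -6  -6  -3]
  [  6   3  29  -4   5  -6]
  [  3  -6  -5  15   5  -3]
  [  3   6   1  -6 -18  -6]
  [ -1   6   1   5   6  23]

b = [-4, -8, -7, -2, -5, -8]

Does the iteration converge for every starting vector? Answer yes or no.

yes

Diagonal D = diag(-18, 11, 29, 15, -18, 23); L, U strict lower/upper.
Jacobi T = -D⁻¹(L+U): T[5,3] = -(5)/(23) = -0.2174; T[5,5] = 0.
  T[0,:] = [+0.0000 +0.1111 -0.3333 -0.2222 +0.1111 +0.0556]
  T[1,:] = [+0.0909 +0.0000 -0.1818 +0.5455 +0.5455 +0.2727]
  T[2,:] = [-0.2069 -0.1034 +0.0000 +0.1379 -0.1724 +0.2069]
  T[3,:] = [-0.2000 +0.4000 +0.3333 +0.0000 -0.3333 +0.2000]
  T[4,:] = [+0.1667 +0.3333 +0.0556 -0.3333 +0.0000 -0.3333]
  T[5,:] = [+0.0435 -0.2609 -0.0435 -0.2174 -0.2609 +0.0000]
|λ(T)| sorted: 0.8636, 0.6271, 0.3205, 0.3205, 0.2912, 0.0449.
ρ = 0.8636; 0.8636 < 1, so it converges for any x₀.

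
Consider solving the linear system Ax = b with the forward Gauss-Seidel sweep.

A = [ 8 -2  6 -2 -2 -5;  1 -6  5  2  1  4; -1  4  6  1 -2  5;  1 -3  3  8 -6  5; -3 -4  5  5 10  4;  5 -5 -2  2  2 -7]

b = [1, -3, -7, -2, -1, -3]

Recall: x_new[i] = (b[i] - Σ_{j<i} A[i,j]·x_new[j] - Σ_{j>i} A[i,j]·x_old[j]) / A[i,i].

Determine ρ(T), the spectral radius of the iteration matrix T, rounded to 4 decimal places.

Diagonal D = diag(8, -6, 6, 8, 10, -7); L, U strict lower/upper.
T_GS = -(D+L)⁻¹U: row 0 first, T[0,4] = -(-2)/(8) = +0.2500; later rows by forward substitution.
  T[0,:] = [+0.0000  +0.2500  -0.7500  +0.2500  +0.2500  +0.6250]
  T[1,:] = [+0.0000  +0.0417  +0.7083  +0.3750  +0.2083  +0.7708]
  T[2,:] = [+0.0000  +0.0139  -0.5972  -0.3750  +0.2361  -1.2431]
  T[3,:] = [+0.0000  -0.0208  +0.5833  +0.2500  +0.7083  +0.0521]
  T[4,:] = [+0.0000  +0.0951  +0.0653  +0.2875  -0.3139  +0.6913]
  T[5,:] = [+0.0000  +0.1661  -0.6857  +0.1714  +0.0750  +0.4634]
moduli |λ_i(T)| = 1.2229, 1.0374, 0.3848, 0.3733, 0.0408, 0.0000.
ρ = 1.2229; 1.2229 > 1 ⇒ diverges.

1.2229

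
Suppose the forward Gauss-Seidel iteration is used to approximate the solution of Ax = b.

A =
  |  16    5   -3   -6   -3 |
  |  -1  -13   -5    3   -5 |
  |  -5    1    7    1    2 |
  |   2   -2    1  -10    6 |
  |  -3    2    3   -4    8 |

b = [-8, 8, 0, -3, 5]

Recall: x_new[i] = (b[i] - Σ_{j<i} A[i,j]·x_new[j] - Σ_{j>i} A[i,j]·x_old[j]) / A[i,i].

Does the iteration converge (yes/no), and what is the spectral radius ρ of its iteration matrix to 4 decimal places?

yes, ρ = 0.7075

Split A = D + L + U, D = diag(16, -13, 7, -10, 8).
GS T = -(D+L)⁻¹U: row 0 first, T[0,4] = -(-3)/(16) = +0.1875; later rows by forward substitution.
  T[0,:] = [+0.0000 -0.3125 +0.1875 +0.3750 +0.1875]
  T[1,:] = [+0.0000 +0.0240 -0.3990 +0.2019 -0.3990]
  T[2,:] = [+0.0000 -0.2266 +0.1909 +0.0962 -0.0948]
  T[3,:] = [+0.0000 -0.0900 +0.1364 +0.0442 +0.7078]
  T[4,:] = [+0.0000 -0.0832 +0.1667 +0.0762 +0.5595]
|eigenvalues of T|: 0.7075, 0.3629, 0.1539, 0.0977, 0.0000.
ρ = 0.7075; 0.7075 < 1 ⇒ converges.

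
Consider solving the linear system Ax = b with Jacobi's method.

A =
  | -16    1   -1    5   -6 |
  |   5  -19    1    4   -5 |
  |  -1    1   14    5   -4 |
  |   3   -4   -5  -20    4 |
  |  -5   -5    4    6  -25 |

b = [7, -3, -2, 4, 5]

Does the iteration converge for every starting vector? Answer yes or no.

Let D = diag(-16, -19, 14, -20, -25); L, U the strict triangles.
T_J = -D⁻¹(L+U): T[0,4] = -(-6)/(-16) = -0.3750; T[0,0] = 0.
  T[0,:] = [+0.0000  +0.0625  -0.0625  +0.3125  -0.3750]
  T[1,:] = [+0.2632  +0.0000  +0.0526  +0.2105  -0.2632]
  T[2,:] = [+0.0714  -0.0714  +0.0000  -0.3571  +0.2857]
  T[3,:] = [+0.1500  -0.2000  -0.2500  +0.0000  +0.2000]
  T[4,:] = [-0.2000  -0.2000  +0.1600  +0.2400  +0.0000]
eigenvalue magnitudes: 0.6131, 0.4536, 0.2913, 0.1352, 0.1352.
ρ(T) = max|λ| = 0.6131; 0.6131 < 1: convergent.

yes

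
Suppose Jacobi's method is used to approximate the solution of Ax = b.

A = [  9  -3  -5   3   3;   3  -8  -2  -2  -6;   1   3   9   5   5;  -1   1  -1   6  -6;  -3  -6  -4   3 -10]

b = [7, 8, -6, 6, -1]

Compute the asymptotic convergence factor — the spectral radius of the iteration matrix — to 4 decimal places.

Diagonal D = diag(9, -8, 9, 6, -10); L, U strict lower/upper.
T_J = -D⁻¹(L+U): T[3,2] = -(-1)/(6) = +0.1667; T[3,3] = 0.
  T[0,:] = [+0.0000, +0.3333, +0.5556, -0.3333, -0.3333]
  T[1,:] = [+0.3750, +0.0000, -0.2500, -0.2500, -0.7500]
  T[2,:] = [-0.1111, -0.3333, +0.0000, -0.5556, -0.5556]
  T[3,:] = [+0.1667, -0.1667, +0.1667, +0.0000, +1.0000]
  T[4,:] = [-0.3000, -0.6000, -0.4000, +0.3000, +0.0000]
|λ(T)| sorted: 1.2434, 0.8360, 0.4749, 0.3538, 0.3538.
spectral radius ρ = 1.2434; 1.2434 > 1 ⇒ diverges.

1.2434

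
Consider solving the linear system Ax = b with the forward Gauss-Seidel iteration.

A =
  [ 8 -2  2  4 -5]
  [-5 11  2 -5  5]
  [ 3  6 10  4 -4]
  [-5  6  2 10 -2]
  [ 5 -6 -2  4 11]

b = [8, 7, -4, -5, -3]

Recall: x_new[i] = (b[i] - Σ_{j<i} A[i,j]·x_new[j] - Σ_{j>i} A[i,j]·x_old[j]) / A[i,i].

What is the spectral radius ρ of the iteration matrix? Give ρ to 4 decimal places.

0.9132

Let D = diag(8, 11, 10, 10, 11); L, U the strict triangles.
T_GS = -(D+L)⁻¹U: row 0 first, T[0,4] = -(-5)/(8) = +0.6250; later rows by forward substitution.
  T[0,:] = [+0.0000, +0.2500, -0.2500, -0.5000, +0.6250]
  T[1,:] = [+0.0000, +0.1136, -0.2955, +0.2273, -0.1705]
  T[2,:] = [+0.0000, -0.1432, +0.2523, -0.3864, +0.3148]
  T[3,:] = [+0.0000, +0.0855, +0.0018, -0.3091, +0.5518]
  T[4,:] = [+0.0000, -0.1088, -0.0023, +0.3934, -0.5205]
|eigenvalues of T|: 0.9132, 0.4388, 0.0698, 0.0591, 0.0000.
spectral radius ρ = 0.9132; 0.9132 < 1: convergent.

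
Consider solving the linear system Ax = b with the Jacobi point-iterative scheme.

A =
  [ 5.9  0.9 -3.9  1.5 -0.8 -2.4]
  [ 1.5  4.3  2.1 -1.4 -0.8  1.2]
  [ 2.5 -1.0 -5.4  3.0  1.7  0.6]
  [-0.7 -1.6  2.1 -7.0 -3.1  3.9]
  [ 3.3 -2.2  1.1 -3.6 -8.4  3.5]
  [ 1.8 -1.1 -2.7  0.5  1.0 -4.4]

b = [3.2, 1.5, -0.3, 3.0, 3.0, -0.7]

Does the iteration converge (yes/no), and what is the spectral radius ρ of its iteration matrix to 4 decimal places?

Let D = diag(5.9, 4.3, -5.4, -7, -8.4, -4.4); L, U the strict triangles.
Jacobi T = -D⁻¹(L+U): T[2,5] = -(0.6)/(-5.4) = +0.1111; T[2,2] = 0.
  T[0,:] = [+0.0000  -0.1525  +0.6610  -0.2542  +0.1356  +0.4068]
  T[1,:] = [-0.3488  +0.0000  -0.4884  +0.3256  +0.1860  -0.2791]
  T[2,:] = [+0.4630  -0.1852  +0.0000  +0.5556  +0.3148  +0.1111]
  T[3,:] = [-0.1000  -0.2286  +0.3000  +0.0000  -0.4429  +0.5571]
  T[4,:] = [+0.3929  -0.2619  +0.1310  -0.4286  +0.0000  +0.4167]
  T[5,:] = [+0.4091  -0.2500  -0.6136  +0.1136  +0.2273  +0.0000]
|λ(T)| sorted: 1.1527, 0.9336, 0.2173, 0.1614, 0.1453, 0.1453.
ρ = 1.1527; 1.1527 > 1 ⇒ diverges.

no, ρ = 1.1527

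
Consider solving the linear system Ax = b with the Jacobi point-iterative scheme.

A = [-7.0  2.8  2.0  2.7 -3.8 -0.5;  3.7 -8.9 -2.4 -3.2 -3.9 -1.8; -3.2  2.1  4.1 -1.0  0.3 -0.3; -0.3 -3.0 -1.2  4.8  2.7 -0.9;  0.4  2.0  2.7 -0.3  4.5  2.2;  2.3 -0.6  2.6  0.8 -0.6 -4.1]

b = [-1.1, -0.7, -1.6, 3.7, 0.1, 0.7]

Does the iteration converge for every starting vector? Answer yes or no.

Diagonal D = diag(-7, -8.9, 4.1, 4.8, 4.5, -4.1); L, U strict lower/upper.
Jacobi T = -D⁻¹(L+U): T[4,5] = -(2.2)/(4.5) = -0.4889; T[4,4] = 0.
  T[0,:] = [+0.0000, +0.4000, +0.2857, +0.3857, -0.5429, -0.0714]
  T[1,:] = [+0.4157, +0.0000, -0.2697, -0.3596, -0.4382, -0.2022]
  T[2,:] = [+0.7805, -0.5122, +0.0000, +0.2439, -0.0732, +0.0732]
  T[3,:] = [+0.0625, +0.6250, +0.2500, +0.0000, -0.5625, +0.1875]
  T[4,:] = [-0.0889, -0.4444, -0.6000, +0.0667, +0.0000, -0.4889]
  T[5,:] = [+0.5610, -0.1463, +0.6341, +0.1951, -0.1463, +0.0000]
eigenvalue magnitudes: 1.1755, 0.6619, 0.4620, 0.4620, 0.2636, 0.0603.
ρ(T) = max|λ| = 1.1755; 1.1755 > 1: divergent.

no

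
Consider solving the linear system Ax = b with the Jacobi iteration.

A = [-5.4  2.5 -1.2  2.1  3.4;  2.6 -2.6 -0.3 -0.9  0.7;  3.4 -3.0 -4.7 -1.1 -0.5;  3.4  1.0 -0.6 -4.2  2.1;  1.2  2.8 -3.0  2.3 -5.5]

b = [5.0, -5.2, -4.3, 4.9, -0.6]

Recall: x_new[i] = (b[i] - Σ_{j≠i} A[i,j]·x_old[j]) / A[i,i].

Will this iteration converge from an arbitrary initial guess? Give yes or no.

no

Let D = diag(-5.4, -2.6, -4.7, -4.2, -5.5); L, U the strict triangles.
Jacobi: T = -D⁻¹(L+U), T[4,0] = -(1.2)/(-5.5) = +0.2182; T[4,4] = 0.
  T[0,:] = [+0.0000, +0.4630, -0.2222, +0.3889, +0.6296]
  T[1,:] = [+1.0000, +0.0000, -0.1154, -0.3462, +0.2692]
  T[2,:] = [+0.7234, -0.6383, +0.0000, -0.2340, -0.1064]
  T[3,:] = [+0.8095, +0.2381, -0.1429, +0.0000, +0.5000]
  T[4,:] = [+0.2182, +0.5091, -0.5455, +0.4182, +0.0000]
|roots of det(T-λI)|: 1.2631, 0.8100, 0.3955, 0.3955, 0.1766.
ρ = 1.2631; 1.2631 > 1, so it fails to converge.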